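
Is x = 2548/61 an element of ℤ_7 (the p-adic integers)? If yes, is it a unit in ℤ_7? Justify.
x ∈ ℤ_7 but not a unit; v_7(x) = 2 > 0

ℤ_7 = {x ∈ ℚ_7 : v_7(x) ≥ 0} and ℤ_7^× = {x ∈ ℤ_7 : v_7(x) = 0}. Here v_7(2548/61) = v_7(num) − v_7(den) = 2; compare against these criteria.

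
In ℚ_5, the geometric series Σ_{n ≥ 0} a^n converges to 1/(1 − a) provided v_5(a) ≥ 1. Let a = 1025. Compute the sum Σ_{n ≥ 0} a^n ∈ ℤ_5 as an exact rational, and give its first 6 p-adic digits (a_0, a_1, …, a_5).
Σ a^n = 1/(1 − a) = -1/1024;  first 6 digits = (1, 0, 1, 3, 2, 1)

v_5(a) = 2 ≥ 1, so the series converges in ℤ_5 to 1/(1 − a) = 1/(1 − 1025) = -1/1024. Expand this rational in ℤ_5: compute digits iteratively via d_i = x_i mod 5, x_{i+1} = (x_i − d_i)/5. The first 6 digits are (1, 0, 1, 3, 2, 1).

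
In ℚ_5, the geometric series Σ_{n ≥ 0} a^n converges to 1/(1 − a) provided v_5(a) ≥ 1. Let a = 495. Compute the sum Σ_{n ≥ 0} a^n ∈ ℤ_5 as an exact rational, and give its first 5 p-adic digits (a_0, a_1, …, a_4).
Σ a^n = 1/(1 − a) = -1/494;  first 5 digits = (1, 4, 0, 3, 3)

v_5(a) = 1 ≥ 1, so the series converges in ℤ_5 to 1/(1 − a) = 1/(1 − 495) = -1/494. Expand this rational in ℤ_5: compute digits iteratively via d_i = x_i mod 5, x_{i+1} = (x_i − d_i)/5. The first 5 digits are (1, 4, 0, 3, 3).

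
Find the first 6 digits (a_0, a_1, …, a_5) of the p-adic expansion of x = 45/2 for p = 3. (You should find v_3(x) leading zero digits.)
(a_0, …, a_5) = (0, 0, 1, 2, 1, 1)

v_3(45/2) = 2, so a_0 = ... = a_1 = 0. Factor out: x = 3^2 · u with u = 5/2 a unit in ℤ_3. Expand u iteratively via a_{v+i} = u_i mod 3, u_{i+1} = (u_i − a_{v+i})/3:
  u_0 = 5/2;  a_2 = 1;  u_1 = (u_0 − 1)/3 = 1/2
  u_1 = 1/2;  a_3 = 2;  u_2 = (u_1 − 2)/3 = -1/2
  u_2 = -1/2;  a_4 = 1;  u_3 = (u_2 − 1)/3 = -1/2
  u_3 = -1/2;  a_5 = 1;  u_4 = (u_3 − 1)/3 = -1/2
Digits: (0, 0, 1, 2, 1, 1).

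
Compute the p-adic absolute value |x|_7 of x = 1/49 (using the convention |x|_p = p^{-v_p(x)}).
|1/49|_7 = 49

Step 1 — compute v_7(x) by factoring powers of 7 out of the numerator and denominator: v_7(1/49) = -2. Step 2 — apply |x|_p = p^{-v_p(x)} = 7^{2} = 49.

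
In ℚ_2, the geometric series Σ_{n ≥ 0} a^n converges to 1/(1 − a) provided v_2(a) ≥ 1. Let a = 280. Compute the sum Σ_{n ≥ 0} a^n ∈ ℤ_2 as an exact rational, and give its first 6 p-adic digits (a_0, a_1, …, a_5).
Σ a^n = 1/(1 − a) = -1/279;  first 6 digits = (1, 0, 0, 1, 1, 0)

v_2(a) = 3 ≥ 1, so the series converges in ℤ_2 to 1/(1 − a) = 1/(1 − 280) = -1/279. Expand this rational in ℤ_2: compute digits iteratively via d_i = x_i mod 2, x_{i+1} = (x_i − d_i)/2. The first 6 digits are (1, 0, 0, 1, 1, 0).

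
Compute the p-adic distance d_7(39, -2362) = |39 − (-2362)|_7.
d_7(39, -2362) = 1/2401

Step 1 — x − y = 39 − (-2362) = 2401. Step 2 — v_7(2401) = 4 (factor: 2401 = (7^4 · 1); the sign does not affect v_p). Step 3 — |x − y|_7 = 7^{-4} = 1/2401.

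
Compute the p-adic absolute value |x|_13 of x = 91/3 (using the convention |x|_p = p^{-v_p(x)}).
|91/3|_13 = 1/13

Step 1 — compute v_13(x) by factoring powers of 13 out of the numerator and denominator: v_13(91/3) = 1. Step 2 — apply |x|_p = p^{-v_p(x)} = 13^{-1} = 1/13.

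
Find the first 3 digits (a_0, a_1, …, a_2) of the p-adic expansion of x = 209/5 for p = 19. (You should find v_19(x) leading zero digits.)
(a_0, …, a_2) = (0, 6, 15)

v_19(209/5) = 1, so a_0 = ... = a_0 = 0. Factor out: x = 19^1 · u with u = 11/5 a unit in ℤ_19. Expand u iteratively via a_{v+i} = u_i mod 19, u_{i+1} = (u_i − a_{v+i})/19:
  u_0 = 11/5;  a_1 = 6;  u_1 = (u_0 − 6)/19 = -1/5
  u_1 = -1/5;  a_2 = 15;  u_2 = (u_1 − 15)/19 = -4/5
Digits: (0, 6, 15).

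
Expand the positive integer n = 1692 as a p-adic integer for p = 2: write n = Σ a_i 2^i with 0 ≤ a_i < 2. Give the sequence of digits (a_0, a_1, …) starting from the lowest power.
(a_0, a_1, …) = (0, 0, 1, 1, 1, 0, 0, 1, 0, 1, 1)

Repeated division by 2 gives the digits low-to-high: 1692 = 1·2^2 + 1·2^3 + 1·2^4 + 1·2^7 + 1·2^9 + 1·2^10. Digit sequence: (0, 0, 1, 1, 1, 0, 0, 1, 0, 1, 1).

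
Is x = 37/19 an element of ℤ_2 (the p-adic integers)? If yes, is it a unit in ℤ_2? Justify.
x ∈ ℤ_2^× (unit); v_2(x) = 0

ℤ_2 = {x ∈ ℚ_2 : v_2(x) ≥ 0} and ℤ_2^× = {x ∈ ℤ_2 : v_2(x) = 0}. Here v_2(37/19) = v_2(num) − v_2(den) = 0; compare against these criteria.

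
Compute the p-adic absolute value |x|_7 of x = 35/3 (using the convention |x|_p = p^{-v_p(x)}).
|35/3|_7 = 1/7

Step 1 — compute v_7(x) by factoring powers of 7 out of the numerator and denominator: v_7(35/3) = 1. Step 2 — apply |x|_p = p^{-v_p(x)} = 7^{-1} = 1/7.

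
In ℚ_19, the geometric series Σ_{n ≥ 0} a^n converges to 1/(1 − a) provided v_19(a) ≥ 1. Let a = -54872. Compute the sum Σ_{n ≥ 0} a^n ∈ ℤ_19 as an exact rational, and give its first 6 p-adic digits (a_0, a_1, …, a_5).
Σ a^n = 1/(1 − a) = 1/54873;  first 6 digits = (1, 0, 0, 11, 18, 18)

v_19(a) = 3 ≥ 1, so the series converges in ℤ_19 to 1/(1 − a) = 1/(1 − (-54872)) = 1/54873. Expand this rational in ℤ_19: compute digits iteratively via d_i = x_i mod 19, x_{i+1} = (x_i − d_i)/19. The first 6 digits are (1, 0, 0, 11, 18, 18).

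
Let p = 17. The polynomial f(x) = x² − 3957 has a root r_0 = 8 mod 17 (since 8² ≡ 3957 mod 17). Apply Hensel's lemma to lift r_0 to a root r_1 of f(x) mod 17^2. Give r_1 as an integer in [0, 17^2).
r_1 = 161 (mod 289)

Hensel's recurrence: r_{i+1} = r_i − f(r_i)·(f′(r_i))^{-1} mod 17^{i+2}, with f′(x) = 2x. Iterate:
  r_0 = 8 (mod 17)
  r_1 = 161 (mod 289)
Final: r_1 = 161, and one checks f(r_1) ≡ 0 mod 17^2.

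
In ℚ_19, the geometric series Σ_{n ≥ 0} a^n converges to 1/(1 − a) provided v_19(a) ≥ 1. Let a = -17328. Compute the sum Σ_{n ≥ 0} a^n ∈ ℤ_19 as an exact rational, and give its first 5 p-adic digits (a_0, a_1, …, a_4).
Σ a^n = 1/(1 − a) = 1/17329;  first 5 digits = (1, 0, 9, 16, 4)

v_19(a) = 2 ≥ 1, so the series converges in ℤ_19 to 1/(1 − a) = 1/(1 − (-17328)) = 1/17329. Expand this rational in ℤ_19: compute digits iteratively via d_i = x_i mod 19, x_{i+1} = (x_i − d_i)/19. The first 5 digits are (1, 0, 9, 16, 4).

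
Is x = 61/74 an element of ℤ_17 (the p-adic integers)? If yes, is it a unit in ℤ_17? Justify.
x ∈ ℤ_17^× (unit); v_17(x) = 0

ℤ_17 = {x ∈ ℚ_17 : v_17(x) ≥ 0} and ℤ_17^× = {x ∈ ℤ_17 : v_17(x) = 0}. Here v_17(61/74) = v_17(num) − v_17(den) = 0; compare against these criteria.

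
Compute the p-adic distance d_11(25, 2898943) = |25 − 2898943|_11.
d_11(25, 2898943) = 1/161051

Step 1 — x − y = 25 − 2898943 = -2898918. Step 2 — v_11(-2898918) = 5 (factor: -2898918 = −(11^5 · 18); the sign does not affect v_p). Step 3 — |x − y|_11 = 11^{-5} = 1/161051.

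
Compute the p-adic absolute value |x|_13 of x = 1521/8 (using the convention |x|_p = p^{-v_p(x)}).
|1521/8|_13 = 1/169

Step 1 — compute v_13(x) by factoring powers of 13 out of the numerator and denominator: v_13(1521/8) = 2. Step 2 — apply |x|_p = p^{-v_p(x)} = 13^{-2} = 1/169.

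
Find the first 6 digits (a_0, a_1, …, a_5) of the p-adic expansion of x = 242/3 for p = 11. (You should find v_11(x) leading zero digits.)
(a_0, …, a_5) = (0, 0, 8, 3, 7, 3)

v_11(242/3) = 2, so a_0 = ... = a_1 = 0. Factor out: x = 11^2 · u with u = 2/3 a unit in ℤ_11. Expand u iteratively via a_{v+i} = u_i mod 11, u_{i+1} = (u_i − a_{v+i})/11:
  u_0 = 2/3;  a_2 = 8;  u_1 = (u_0 − 8)/11 = -2/3
  u_1 = -2/3;  a_3 = 3;  u_2 = (u_1 − 3)/11 = -1/3
  u_2 = -1/3;  a_4 = 7;  u_3 = (u_2 − 7)/11 = -2/3
  u_3 = -2/3;  a_5 = 3;  u_4 = (u_3 − 3)/11 = -1/3
Digits: (0, 0, 8, 3, 7, 3).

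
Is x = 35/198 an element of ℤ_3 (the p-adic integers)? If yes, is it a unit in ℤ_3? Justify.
x ∉ ℤ_3 (v_3(x) = -2 < 0)

ℤ_3 = {x ∈ ℚ_3 : v_3(x) ≥ 0} and ℤ_3^× = {x ∈ ℤ_3 : v_3(x) = 0}. Here v_3(35/198) = v_3(num) − v_3(den) = -2; compare against these criteria.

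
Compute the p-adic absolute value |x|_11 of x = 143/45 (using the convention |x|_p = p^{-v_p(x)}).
|143/45|_11 = 1/11

Step 1 — compute v_11(x) by factoring powers of 11 out of the numerator and denominator: v_11(143/45) = 1. Step 2 — apply |x|_p = p^{-v_p(x)} = 11^{-1} = 1/11.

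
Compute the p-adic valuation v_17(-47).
v_17(-47) = 0

v_17(n) is the largest exponent k such that 17^k divides n. Factor out: -47 = -17^0 · 47. (Sign doesn't affect v_p.) So v_17(-47) = 0.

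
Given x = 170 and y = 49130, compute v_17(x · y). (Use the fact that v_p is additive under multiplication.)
v_17(8352100) = 4

v_p(x) = 1 (factor: 170 = 17^1 · 10); v_p(y) = 3 (factor: 49130 = 17^3 · 10). Additivity: v_p(xy) = v_p(x) + v_p(y) = 1 + 3 = 4. (Direct check: xy = 8352100 = 17^4 · (100).)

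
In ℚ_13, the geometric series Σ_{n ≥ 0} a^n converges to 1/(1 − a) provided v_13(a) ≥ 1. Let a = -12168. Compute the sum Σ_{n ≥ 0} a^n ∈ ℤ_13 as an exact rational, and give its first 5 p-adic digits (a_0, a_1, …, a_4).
Σ a^n = 1/(1 − a) = 1/12169;  first 5 digits = (1, 0, 6, 7, 9)

v_13(a) = 2 ≥ 1, so the series converges in ℤ_13 to 1/(1 − a) = 1/(1 − (-12168)) = 1/12169. Expand this rational in ℤ_13: compute digits iteratively via d_i = x_i mod 13, x_{i+1} = (x_i − d_i)/13. The first 5 digits are (1, 0, 6, 7, 9).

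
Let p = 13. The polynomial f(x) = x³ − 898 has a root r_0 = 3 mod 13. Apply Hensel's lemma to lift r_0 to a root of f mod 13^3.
r_2 = 705 (mod 2197)

Hensel: r_{i+1} = r_i − f(r_i)/f′(r_i) mod 13^{i+2}, where f′(x) = 3x². Iterate:
  r_0 = 3 (mod 13)
  r_1 = 29 (mod 169)
  r_2 = 705 (mod 2197)
Final: r = 705 with f(r) ≡ 0 mod 13^3.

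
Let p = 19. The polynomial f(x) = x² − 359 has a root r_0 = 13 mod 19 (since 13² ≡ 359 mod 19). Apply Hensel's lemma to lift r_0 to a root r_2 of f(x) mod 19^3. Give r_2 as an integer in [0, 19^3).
r_2 = 1381 (mod 6859)

Hensel's recurrence: r_{i+1} = r_i − f(r_i)·(f′(r_i))^{-1} mod 19^{i+2}, with f′(x) = 2x. Iterate:
  r_0 = 13 (mod 19)
  r_1 = 298 (mod 361)
  r_2 = 1381 (mod 6859)
Final: r_2 = 1381, and one checks f(r_2) ≡ 0 mod 19^3.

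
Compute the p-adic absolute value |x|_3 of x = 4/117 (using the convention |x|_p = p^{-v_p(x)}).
|4/117|_3 = 9

Step 1 — compute v_3(x) by factoring powers of 3 out of the numerator and denominator: v_3(4/117) = -2. Step 2 — apply |x|_p = p^{-v_p(x)} = 3^{2} = 9.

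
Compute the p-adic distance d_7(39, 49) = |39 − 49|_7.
d_7(39, 49) = 1

Step 1 — x − y = 39 − 49 = -10. Step 2 — v_7(-10) = 0 (factor: -10 = −(7^0 · 10); the sign does not affect v_p). Step 3 — |x − y|_7 = 7^{0} = 1.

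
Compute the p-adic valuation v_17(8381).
v_17(8381) = 2

v_17(n) is the largest exponent k such that 17^k divides n. Factor out: 8381 = 17^2 · 29. (Sign doesn't affect v_p.) So v_17(8381) = 2.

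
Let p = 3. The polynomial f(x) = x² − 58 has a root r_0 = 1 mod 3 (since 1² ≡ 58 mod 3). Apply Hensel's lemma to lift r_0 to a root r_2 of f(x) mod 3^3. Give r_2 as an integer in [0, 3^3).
r_2 = 25 (mod 27)

Hensel's recurrence: r_{i+1} = r_i − f(r_i)·(f′(r_i))^{-1} mod 3^{i+2}, with f′(x) = 2x. Iterate:
  r_0 = 1 (mod 3)
  r_1 = 7 (mod 9)
  r_2 = 25 (mod 27)
Final: r_2 = 25, and one checks f(r_2) ≡ 0 mod 3^3.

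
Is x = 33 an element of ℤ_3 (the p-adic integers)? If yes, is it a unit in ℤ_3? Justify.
x ∈ ℤ_3 but not a unit; v_3(x) = 1 > 0

ℤ_3 = {x ∈ ℚ_3 : v_3(x) ≥ 0} and ℤ_3^× = {x ∈ ℤ_3 : v_3(x) = 0}. Here v_3(33) = v_3(num) − v_3(den) = 1; compare against these criteria.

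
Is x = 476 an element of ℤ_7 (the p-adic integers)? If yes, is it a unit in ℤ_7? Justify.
x ∈ ℤ_7 but not a unit; v_7(x) = 1 > 0

ℤ_7 = {x ∈ ℚ_7 : v_7(x) ≥ 0} and ℤ_7^× = {x ∈ ℤ_7 : v_7(x) = 0}. Here v_7(476) = v_7(num) − v_7(den) = 1; compare against these criteria.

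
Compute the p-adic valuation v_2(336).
v_2(336) = 4

v_2(n) is the largest exponent k such that 2^k divides n. Factor out: 336 = 2^4 · 21. (Sign doesn't affect v_p.) So v_2(336) = 4.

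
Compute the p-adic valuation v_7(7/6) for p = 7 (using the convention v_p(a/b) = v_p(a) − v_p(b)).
v_7(7/6) = 1

Factor powers of 7 from the numerator and denominator of the reduced fraction: 7 = 7^1 · 1 and 6 = 7^0 · 6. Apply v_p(a/b) = v_p(a) − v_p(b): v_7(7/6) = 1 − 0 = 1.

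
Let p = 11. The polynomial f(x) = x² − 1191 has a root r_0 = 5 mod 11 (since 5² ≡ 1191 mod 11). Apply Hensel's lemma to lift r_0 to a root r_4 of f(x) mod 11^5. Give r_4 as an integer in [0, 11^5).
r_4 = 77126 (mod 161051)

Hensel's recurrence: r_{i+1} = r_i − f(r_i)·(f′(r_i))^{-1} mod 11^{i+2}, with f′(x) = 2x. Iterate:
  r_0 = 5 (mod 11)
  r_1 = 49 (mod 121)
  r_2 = 1259 (mod 1331)
  r_3 = 3921 (mod 14641)
  r_4 = 77126 (mod 161051)
Final: r_4 = 77126, and one checks f(r_4) ≡ 0 mod 11^5.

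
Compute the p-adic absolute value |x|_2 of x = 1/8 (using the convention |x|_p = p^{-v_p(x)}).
|1/8|_2 = 8

Step 1 — compute v_2(x) by factoring powers of 2 out of the numerator and denominator: v_2(1/8) = -3. Step 2 — apply |x|_p = p^{-v_p(x)} = 2^{3} = 8.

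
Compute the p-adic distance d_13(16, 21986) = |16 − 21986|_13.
d_13(16, 21986) = 1/2197

Step 1 — x − y = 16 − 21986 = -21970. Step 2 — v_13(-21970) = 3 (factor: -21970 = −(13^3 · 10); the sign does not affect v_p). Step 3 — |x − y|_13 = 13^{-3} = 1/2197.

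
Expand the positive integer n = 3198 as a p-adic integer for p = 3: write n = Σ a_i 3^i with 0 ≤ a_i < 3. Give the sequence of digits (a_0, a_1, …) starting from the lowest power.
(a_0, a_1, …) = (0, 1, 1, 1, 0, 1, 1, 1)

Repeated division by 3 gives the digits low-to-high: 3198 = 1·3^1 + 1·3^2 + 1·3^3 + 1·3^5 + 1·3^6 + 1·3^7. Digit sequence: (0, 1, 1, 1, 0, 1, 1, 1).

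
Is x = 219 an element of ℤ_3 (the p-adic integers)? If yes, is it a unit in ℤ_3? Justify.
x ∈ ℤ_3 but not a unit; v_3(x) = 1 > 0

ℤ_3 = {x ∈ ℚ_3 : v_3(x) ≥ 0} and ℤ_3^× = {x ∈ ℤ_3 : v_3(x) = 0}. Here v_3(219) = v_3(num) − v_3(den) = 1; compare against these criteria.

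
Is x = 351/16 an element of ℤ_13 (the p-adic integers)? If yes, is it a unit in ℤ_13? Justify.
x ∈ ℤ_13 but not a unit; v_13(x) = 1 > 0

ℤ_13 = {x ∈ ℚ_13 : v_13(x) ≥ 0} and ℤ_13^× = {x ∈ ℤ_13 : v_13(x) = 0}. Here v_13(351/16) = v_13(num) − v_13(den) = 1; compare against these criteria.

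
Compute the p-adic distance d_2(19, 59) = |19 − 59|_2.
d_2(19, 59) = 1/8

Step 1 — x − y = 19 − 59 = -40. Step 2 — v_2(-40) = 3 (factor: -40 = −(2^3 · 5); the sign does not affect v_p). Step 3 — |x − y|_2 = 2^{-3} = 1/8.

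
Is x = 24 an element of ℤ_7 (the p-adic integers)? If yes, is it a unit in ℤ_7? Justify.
x ∈ ℤ_7^× (unit); v_7(x) = 0

ℤ_7 = {x ∈ ℚ_7 : v_7(x) ≥ 0} and ℤ_7^× = {x ∈ ℤ_7 : v_7(x) = 0}. Here v_7(24) = v_7(num) − v_7(den) = 0; compare against these criteria.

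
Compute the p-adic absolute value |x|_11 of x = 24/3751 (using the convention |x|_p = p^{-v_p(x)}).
|24/3751|_11 = 121

Step 1 — compute v_11(x) by factoring powers of 11 out of the numerator and denominator: v_11(24/3751) = -2. Step 2 — apply |x|_p = p^{-v_p(x)} = 11^{2} = 121.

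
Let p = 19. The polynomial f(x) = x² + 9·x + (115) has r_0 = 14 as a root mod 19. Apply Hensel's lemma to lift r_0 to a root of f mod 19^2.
r_1 = 90 (mod 361)

Hensel: r_{i+1} = r_i − f(r_i)·(f′(r_i))^{-1} mod 19^{i+2}, f′(x) = 2x + 9. Iterate:
  r_0 = 14 (mod 19)
  r_1 = 90 (mod 361)
Final: r = 90 satisfies f(r) ≡ 0 mod 19^2.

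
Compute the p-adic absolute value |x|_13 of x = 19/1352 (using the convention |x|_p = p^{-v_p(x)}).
|19/1352|_13 = 169

Step 1 — compute v_13(x) by factoring powers of 13 out of the numerator and denominator: v_13(19/1352) = -2. Step 2 — apply |x|_p = p^{-v_p(x)} = 13^{2} = 169.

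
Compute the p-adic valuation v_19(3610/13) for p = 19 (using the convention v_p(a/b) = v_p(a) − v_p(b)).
v_19(3610/13) = 2

Factor powers of 19 from the numerator and denominator of the reduced fraction: 3610 = 19^2 · 10 and 13 = 19^0 · 13. Apply v_p(a/b) = v_p(a) − v_p(b): v_19(3610/13) = 2 − 0 = 2.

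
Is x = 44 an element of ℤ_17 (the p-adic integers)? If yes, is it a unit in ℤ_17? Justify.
x ∈ ℤ_17^× (unit); v_17(x) = 0

ℤ_17 = {x ∈ ℚ_17 : v_17(x) ≥ 0} and ℤ_17^× = {x ∈ ℤ_17 : v_17(x) = 0}. Here v_17(44) = v_17(num) − v_17(den) = 0; compare against these criteria.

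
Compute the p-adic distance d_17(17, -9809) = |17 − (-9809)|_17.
d_17(17, -9809) = 1/4913

Step 1 — x − y = 17 − (-9809) = 9826. Step 2 — v_17(9826) = 3 (factor: 9826 = (17^3 · 2); the sign does not affect v_p). Step 3 — |x − y|_17 = 17^{-3} = 1/4913.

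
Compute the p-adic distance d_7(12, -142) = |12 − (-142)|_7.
d_7(12, -142) = 1/7

Step 1 — x − y = 12 − (-142) = 154. Step 2 — v_7(154) = 1 (factor: 154 = (7^1 · 22); the sign does not affect v_p). Step 3 — |x − y|_7 = 7^{-1} = 1/7.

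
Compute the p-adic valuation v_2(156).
v_2(156) = 2

v_2(n) is the largest exponent k such that 2^k divides n. Factor out: 156 = 2^2 · 39. (Sign doesn't affect v_p.) So v_2(156) = 2.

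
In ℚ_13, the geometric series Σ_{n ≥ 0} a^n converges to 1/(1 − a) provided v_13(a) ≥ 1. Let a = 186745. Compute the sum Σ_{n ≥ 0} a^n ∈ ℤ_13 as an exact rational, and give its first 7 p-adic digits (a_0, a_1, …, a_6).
Σ a^n = 1/(1 − a) = -1/186744;  first 7 digits = (1, 0, 0, 7, 6, 0, 10)

v_13(a) = 3 ≥ 1, so the series converges in ℤ_13 to 1/(1 − a) = 1/(1 − 186745) = -1/186744. Expand this rational in ℤ_13: compute digits iteratively via d_i = x_i mod 13, x_{i+1} = (x_i − d_i)/13. The first 7 digits are (1, 0, 0, 7, 6, 0, 10).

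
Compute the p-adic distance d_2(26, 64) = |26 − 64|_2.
d_2(26, 64) = 1/2

Step 1 — x − y = 26 − 64 = -38. Step 2 — v_2(-38) = 1 (factor: -38 = −(2^1 · 19); the sign does not affect v_p). Step 3 — |x − y|_2 = 2^{-1} = 1/2.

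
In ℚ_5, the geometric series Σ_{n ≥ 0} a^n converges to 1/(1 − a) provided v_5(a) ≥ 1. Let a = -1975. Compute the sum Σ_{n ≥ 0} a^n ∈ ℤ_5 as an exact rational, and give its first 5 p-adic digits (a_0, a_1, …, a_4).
Σ a^n = 1/(1 − a) = 1/1976;  first 5 digits = (1, 0, 1, 4, 2)

v_5(a) = 2 ≥ 1, so the series converges in ℤ_5 to 1/(1 − a) = 1/(1 − (-1975)) = 1/1976. Expand this rational in ℤ_5: compute digits iteratively via d_i = x_i mod 5, x_{i+1} = (x_i − d_i)/5. The first 5 digits are (1, 0, 1, 4, 2).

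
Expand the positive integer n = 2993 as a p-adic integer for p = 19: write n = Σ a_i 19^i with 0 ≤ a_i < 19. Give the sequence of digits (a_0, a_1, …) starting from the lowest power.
(a_0, a_1, …) = (10, 5, 8)

Repeated division by 19 gives the digits low-to-high: 2993 = 10 + 5·19^1 + 8·19^2. Digit sequence: (10, 5, 8).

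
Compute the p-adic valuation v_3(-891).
v_3(-891) = 4

v_3(n) is the largest exponent k such that 3^k divides n. Factor out: -891 = -3^4 · 11. (Sign doesn't affect v_p.) So v_3(-891) = 4.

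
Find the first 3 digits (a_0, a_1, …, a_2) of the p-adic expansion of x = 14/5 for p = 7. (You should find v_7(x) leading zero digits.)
(a_0, …, a_2) = (0, 6, 2)

v_7(14/5) = 1, so a_0 = ... = a_0 = 0. Factor out: x = 7^1 · u with u = 2/5 a unit in ℤ_7. Expand u iteratively via a_{v+i} = u_i mod 7, u_{i+1} = (u_i − a_{v+i})/7:
  u_0 = 2/5;  a_1 = 6;  u_1 = (u_0 − 6)/7 = -4/5
  u_1 = -4/5;  a_2 = 2;  u_2 = (u_1 − 2)/7 = -2/5
Digits: (0, 6, 2).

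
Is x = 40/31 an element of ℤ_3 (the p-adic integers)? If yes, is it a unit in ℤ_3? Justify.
x ∈ ℤ_3^× (unit); v_3(x) = 0

ℤ_3 = {x ∈ ℚ_3 : v_3(x) ≥ 0} and ℤ_3^× = {x ∈ ℤ_3 : v_3(x) = 0}. Here v_3(40/31) = v_3(num) − v_3(den) = 0; compare against these criteria.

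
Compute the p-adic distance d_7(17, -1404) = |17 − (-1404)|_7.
d_7(17, -1404) = 1/49

Step 1 — x − y = 17 − (-1404) = 1421. Step 2 — v_7(1421) = 2 (factor: 1421 = (7^2 · 29); the sign does not affect v_p). Step 3 — |x − y|_7 = 7^{-2} = 1/49.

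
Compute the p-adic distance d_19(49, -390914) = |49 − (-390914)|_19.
d_19(49, -390914) = 1/130321

Step 1 — x − y = 49 − (-390914) = 390963. Step 2 — v_19(390963) = 4 (factor: 390963 = (19^4 · 3); the sign does not affect v_p). Step 3 — |x − y|_19 = 19^{-4} = 1/130321.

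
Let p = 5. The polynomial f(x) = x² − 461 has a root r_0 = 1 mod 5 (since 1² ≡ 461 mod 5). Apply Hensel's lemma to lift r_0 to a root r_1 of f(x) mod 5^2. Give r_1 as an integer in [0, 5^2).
r_1 = 6 (mod 25)

Hensel's recurrence: r_{i+1} = r_i − f(r_i)·(f′(r_i))^{-1} mod 5^{i+2}, with f′(x) = 2x. Iterate:
  r_0 = 1 (mod 5)
  r_1 = 6 (mod 25)
Final: r_1 = 6, and one checks f(r_1) ≡ 0 mod 5^2.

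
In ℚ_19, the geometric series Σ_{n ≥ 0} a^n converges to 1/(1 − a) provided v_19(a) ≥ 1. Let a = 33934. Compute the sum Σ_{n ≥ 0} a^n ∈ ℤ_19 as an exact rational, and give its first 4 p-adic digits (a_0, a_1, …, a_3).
Σ a^n = 1/(1 − a) = -1/33933;  first 4 digits = (1, 0, 18, 4)

v_19(a) = 2 ≥ 1, so the series converges in ℤ_19 to 1/(1 − a) = 1/(1 − 33934) = -1/33933. Expand this rational in ℤ_19: compute digits iteratively via d_i = x_i mod 19, x_{i+1} = (x_i − d_i)/19. The first 4 digits are (1, 0, 18, 4).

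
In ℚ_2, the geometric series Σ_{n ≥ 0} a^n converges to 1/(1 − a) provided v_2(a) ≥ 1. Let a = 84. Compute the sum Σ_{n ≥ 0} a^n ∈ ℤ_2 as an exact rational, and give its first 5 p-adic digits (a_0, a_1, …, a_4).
Σ a^n = 1/(1 − a) = -1/83;  first 5 digits = (1, 0, 1, 0, 0)

v_2(a) = 2 ≥ 1, so the series converges in ℤ_2 to 1/(1 − a) = 1/(1 − 84) = -1/83. Expand this rational in ℤ_2: compute digits iteratively via d_i = x_i mod 2, x_{i+1} = (x_i − d_i)/2. The first 5 digits are (1, 0, 1, 0, 0).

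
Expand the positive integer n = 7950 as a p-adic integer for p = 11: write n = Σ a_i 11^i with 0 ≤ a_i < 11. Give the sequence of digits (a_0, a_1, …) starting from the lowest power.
(a_0, a_1, …) = (8, 7, 10, 5)

Repeated division by 11 gives the digits low-to-high: 7950 = 8 + 7·11^1 + 10·11^2 + 5·11^3. Digit sequence: (8, 7, 10, 5).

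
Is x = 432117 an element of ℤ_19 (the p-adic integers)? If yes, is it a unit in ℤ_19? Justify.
x ∈ ℤ_19 but not a unit; v_19(x) = 3 > 0

ℤ_19 = {x ∈ ℚ_19 : v_19(x) ≥ 0} and ℤ_19^× = {x ∈ ℤ_19 : v_19(x) = 0}. Here v_19(432117) = v_19(num) − v_19(den) = 3; compare against these criteria.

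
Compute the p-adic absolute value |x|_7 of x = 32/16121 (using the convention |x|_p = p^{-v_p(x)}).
|32/16121|_7 = 343

Step 1 — compute v_7(x) by factoring powers of 7 out of the numerator and denominator: v_7(32/16121) = -3. Step 2 — apply |x|_p = p^{-v_p(x)} = 7^{3} = 343.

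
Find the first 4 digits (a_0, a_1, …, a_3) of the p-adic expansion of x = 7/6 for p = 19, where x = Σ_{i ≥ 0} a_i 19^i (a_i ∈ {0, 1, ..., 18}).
(a_0, …, a_3) = (17, 15, 15, 15)

v_19(7/6) = 0 (numerator and denominator both coprime to 19), so x ∈ ℤ_19^×. Compute digits iteratively via a_i = x_i mod 19, x_{i+1} = (x_i − a_i)/19, with x_0 = x:
  x_0 = 7/6;  a_0 = 17;  x_1 = (x_0 − 17)/19 = -5/6
  x_1 = -5/6;  a_1 = 15;  x_2 = (x_1 − 15)/19 = -5/6
  x_2 = -5/6;  a_2 = 15;  x_3 = (x_2 − 15)/19 = -5/6
  x_3 = -5/6;  a_3 = 15;  x_4 = (x_3 − 15)/19 = -5/6
Digits: (17, 15, 15, 15).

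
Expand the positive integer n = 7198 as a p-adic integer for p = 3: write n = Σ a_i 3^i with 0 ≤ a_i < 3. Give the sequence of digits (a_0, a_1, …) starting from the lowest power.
(a_0, a_1, …) = (1, 2, 1, 2, 1, 2, 0, 0, 1)

Repeated division by 3 gives the digits low-to-high: 7198 = 1 + 2·3^1 + 1·3^2 + 2·3^3 + 1·3^4 + 2·3^5 + 1·3^8. Digit sequence: (1, 2, 1, 2, 1, 2, 0, 0, 1).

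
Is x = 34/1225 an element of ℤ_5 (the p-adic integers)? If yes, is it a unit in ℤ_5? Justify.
x ∉ ℤ_5 (v_5(x) = -2 < 0)

ℤ_5 = {x ∈ ℚ_5 : v_5(x) ≥ 0} and ℤ_5^× = {x ∈ ℤ_5 : v_5(x) = 0}. Here v_5(34/1225) = v_5(num) − v_5(den) = -2; compare against these criteria.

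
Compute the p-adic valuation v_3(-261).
v_3(-261) = 2

v_3(n) is the largest exponent k such that 3^k divides n. Factor out: -261 = -3^2 · 29. (Sign doesn't affect v_p.) So v_3(-261) = 2.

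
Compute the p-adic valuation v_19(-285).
v_19(-285) = 1

v_19(n) is the largest exponent k such that 19^k divides n. Factor out: -285 = -19^1 · 15. (Sign doesn't affect v_p.) So v_19(-285) = 1.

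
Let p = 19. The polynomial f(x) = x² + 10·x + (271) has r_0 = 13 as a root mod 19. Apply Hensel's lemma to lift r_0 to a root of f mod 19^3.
r_2 = 1742 (mod 6859)

Hensel: r_{i+1} = r_i − f(r_i)·(f′(r_i))^{-1} mod 19^{i+2}, f′(x) = 2x + 10. Iterate:
  r_0 = 13 (mod 19)
  r_1 = 298 (mod 361)
  r_2 = 1742 (mod 6859)
Final: r = 1742 satisfies f(r) ≡ 0 mod 19^3.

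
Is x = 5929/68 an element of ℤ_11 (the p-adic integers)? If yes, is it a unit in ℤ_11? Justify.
x ∈ ℤ_11 but not a unit; v_11(x) = 2 > 0

ℤ_11 = {x ∈ ℚ_11 : v_11(x) ≥ 0} and ℤ_11^× = {x ∈ ℤ_11 : v_11(x) = 0}. Here v_11(5929/68) = v_11(num) − v_11(den) = 2; compare against these criteria.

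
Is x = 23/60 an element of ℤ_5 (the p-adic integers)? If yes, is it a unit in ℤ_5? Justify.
x ∉ ℤ_5 (v_5(x) = -1 < 0)

ℤ_5 = {x ∈ ℚ_5 : v_5(x) ≥ 0} and ℤ_5^× = {x ∈ ℤ_5 : v_5(x) = 0}. Here v_5(23/60) = v_5(num) − v_5(den) = -1; compare against these criteria.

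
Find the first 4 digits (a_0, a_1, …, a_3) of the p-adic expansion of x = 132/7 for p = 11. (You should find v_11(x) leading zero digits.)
(a_0, …, a_3) = (0, 8, 1, 3)

v_11(132/7) = 1, so a_0 = ... = a_0 = 0. Factor out: x = 11^1 · u with u = 12/7 a unit in ℤ_11. Expand u iteratively via a_{v+i} = u_i mod 11, u_{i+1} = (u_i − a_{v+i})/11:
  u_0 = 12/7;  a_1 = 8;  u_1 = (u_0 − 8)/11 = -4/7
  u_1 = -4/7;  a_2 = 1;  u_2 = (u_1 − 1)/11 = -1/7
  u_2 = -1/7;  a_3 = 3;  u_3 = (u_2 − 3)/11 = -2/7
Digits: (0, 8, 1, 3).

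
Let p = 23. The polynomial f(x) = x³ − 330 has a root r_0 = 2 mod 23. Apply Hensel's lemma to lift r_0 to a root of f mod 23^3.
r_2 = 9639 (mod 12167)

Hensel: r_{i+1} = r_i − f(r_i)/f′(r_i) mod 23^{i+2}, where f′(x) = 3x². Iterate:
  r_0 = 2 (mod 23)
  r_1 = 117 (mod 529)
  r_2 = 9639 (mod 12167)
Final: r = 9639 with f(r) ≡ 0 mod 23^3.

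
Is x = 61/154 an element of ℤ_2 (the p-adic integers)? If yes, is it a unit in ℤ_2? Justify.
x ∉ ℤ_2 (v_2(x) = -1 < 0)

ℤ_2 = {x ∈ ℚ_2 : v_2(x) ≥ 0} and ℤ_2^× = {x ∈ ℤ_2 : v_2(x) = 0}. Here v_2(61/154) = v_2(num) − v_2(den) = -1; compare against these criteria.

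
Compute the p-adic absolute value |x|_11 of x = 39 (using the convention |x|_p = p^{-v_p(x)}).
|39|_11 = 1

Step 1 — compute v_11(x) by factoring powers of 11 out of the numerator and denominator: v_11(39) = 0. Step 2 — apply |x|_p = p^{-v_p(x)} = 11^{0} = 1.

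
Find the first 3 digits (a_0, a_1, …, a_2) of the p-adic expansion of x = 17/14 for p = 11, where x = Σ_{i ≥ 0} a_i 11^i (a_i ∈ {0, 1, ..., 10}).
(a_0, …, a_2) = (2, 7, 8)

v_11(17/14) = 0 (numerator and denominator both coprime to 11), so x ∈ ℤ_11^×. Compute digits iteratively via a_i = x_i mod 11, x_{i+1} = (x_i − a_i)/11, with x_0 = x:
  x_0 = 17/14;  a_0 = 2;  x_1 = (x_0 − 2)/11 = -1/14
  x_1 = -1/14;  a_1 = 7;  x_2 = (x_1 − 7)/11 = -9/14
  x_2 = -9/14;  a_2 = 8;  x_3 = (x_2 − 8)/11 = -11/14
Digits: (2, 7, 8).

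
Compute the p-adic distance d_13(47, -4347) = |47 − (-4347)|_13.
d_13(47, -4347) = 1/2197

Step 1 — x − y = 47 − (-4347) = 4394. Step 2 — v_13(4394) = 3 (factor: 4394 = (13^3 · 2); the sign does not affect v_p). Step 3 — |x − y|_13 = 13^{-3} = 1/2197.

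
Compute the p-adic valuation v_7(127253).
v_7(127253) = 4

v_7(n) is the largest exponent k such that 7^k divides n. Factor out: 127253 = 7^4 · 53. (Sign doesn't affect v_p.) So v_7(127253) = 4.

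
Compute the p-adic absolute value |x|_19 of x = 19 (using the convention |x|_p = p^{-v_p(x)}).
|19|_19 = 1/19

Step 1 — compute v_19(x) by factoring powers of 19 out of the numerator and denominator: v_19(19) = 1. Step 2 — apply |x|_p = p^{-v_p(x)} = 19^{-1} = 1/19.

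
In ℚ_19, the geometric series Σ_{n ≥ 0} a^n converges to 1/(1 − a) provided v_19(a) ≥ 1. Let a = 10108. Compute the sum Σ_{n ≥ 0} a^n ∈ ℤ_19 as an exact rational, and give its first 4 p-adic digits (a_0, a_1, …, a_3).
Σ a^n = 1/(1 − a) = -1/10107;  first 4 digits = (1, 0, 9, 1)

v_19(a) = 2 ≥ 1, so the series converges in ℤ_19 to 1/(1 − a) = 1/(1 − 10108) = -1/10107. Expand this rational in ℤ_19: compute digits iteratively via d_i = x_i mod 19, x_{i+1} = (x_i − d_i)/19. The first 4 digits are (1, 0, 9, 1).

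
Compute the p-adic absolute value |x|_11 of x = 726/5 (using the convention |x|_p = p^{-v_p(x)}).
|726/5|_11 = 1/121

Step 1 — compute v_11(x) by factoring powers of 11 out of the numerator and denominator: v_11(726/5) = 2. Step 2 — apply |x|_p = p^{-v_p(x)} = 11^{-2} = 1/121.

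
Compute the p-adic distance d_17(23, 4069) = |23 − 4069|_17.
d_17(23, 4069) = 1/289

Step 1 — x − y = 23 − 4069 = -4046. Step 2 — v_17(-4046) = 2 (factor: -4046 = −(17^2 · 14); the sign does not affect v_p). Step 3 — |x − y|_17 = 17^{-2} = 1/289.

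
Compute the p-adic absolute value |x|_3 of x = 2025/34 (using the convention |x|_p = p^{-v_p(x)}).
|2025/34|_3 = 1/81

Step 1 — compute v_3(x) by factoring powers of 3 out of the numerator and denominator: v_3(2025/34) = 4. Step 2 — apply |x|_p = p^{-v_p(x)} = 3^{-4} = 1/81.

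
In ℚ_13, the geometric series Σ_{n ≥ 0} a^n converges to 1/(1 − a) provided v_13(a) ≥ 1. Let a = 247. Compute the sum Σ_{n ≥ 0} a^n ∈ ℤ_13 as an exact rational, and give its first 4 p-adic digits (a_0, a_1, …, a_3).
Σ a^n = 1/(1 − a) = -1/246;  first 4 digits = (1, 6, 11, 9)

v_13(a) = 1 ≥ 1, so the series converges in ℤ_13 to 1/(1 − a) = 1/(1 − 247) = -1/246. Expand this rational in ℤ_13: compute digits iteratively via d_i = x_i mod 13, x_{i+1} = (x_i − d_i)/13. The first 4 digits are (1, 6, 11, 9).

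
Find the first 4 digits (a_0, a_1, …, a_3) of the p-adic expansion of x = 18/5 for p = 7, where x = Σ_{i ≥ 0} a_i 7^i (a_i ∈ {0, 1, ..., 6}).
(a_0, …, a_3) = (5, 4, 5, 2)

v_7(18/5) = 0 (numerator and denominator both coprime to 7), so x ∈ ℤ_7^×. Compute digits iteratively via a_i = x_i mod 7, x_{i+1} = (x_i − a_i)/7, with x_0 = x:
  x_0 = 18/5;  a_0 = 5;  x_1 = (x_0 − 5)/7 = -1/5
  x_1 = -1/5;  a_1 = 4;  x_2 = (x_1 − 4)/7 = -3/5
  x_2 = -3/5;  a_2 = 5;  x_3 = (x_2 − 5)/7 = -4/5
  x_3 = -4/5;  a_3 = 2;  x_4 = (x_3 − 2)/7 = -2/5
Digits: (5, 4, 5, 2).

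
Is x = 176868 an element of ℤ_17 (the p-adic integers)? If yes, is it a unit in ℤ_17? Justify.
x ∈ ℤ_17 but not a unit; v_17(x) = 3 > 0

ℤ_17 = {x ∈ ℚ_17 : v_17(x) ≥ 0} and ℤ_17^× = {x ∈ ℤ_17 : v_17(x) = 0}. Here v_17(176868) = v_17(num) − v_17(den) = 3; compare against these criteria.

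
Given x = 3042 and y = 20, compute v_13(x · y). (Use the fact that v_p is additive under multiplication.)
v_13(60840) = 2

v_p(x) = 2 (factor: 3042 = 13^2 · 18); v_p(y) = 0 (factor: 20 = 13^0 · 20). Additivity: v_p(xy) = v_p(x) + v_p(y) = 2 + 0 = 2. (Direct check: xy = 60840 = 13^2 · (360).)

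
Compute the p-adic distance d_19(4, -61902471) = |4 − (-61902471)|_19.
d_19(4, -61902471) = 1/2476099

Step 1 — x − y = 4 − (-61902471) = 61902475. Step 2 — v_19(61902475) = 5 (factor: 61902475 = (19^5 · 25); the sign does not affect v_p). Step 3 — |x − y|_19 = 19^{-5} = 1/2476099.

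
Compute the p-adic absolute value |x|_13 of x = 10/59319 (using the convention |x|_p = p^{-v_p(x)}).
|10/59319|_13 = 2197

Step 1 — compute v_13(x) by factoring powers of 13 out of the numerator and denominator: v_13(10/59319) = -3. Step 2 — apply |x|_p = p^{-v_p(x)} = 13^{3} = 2197.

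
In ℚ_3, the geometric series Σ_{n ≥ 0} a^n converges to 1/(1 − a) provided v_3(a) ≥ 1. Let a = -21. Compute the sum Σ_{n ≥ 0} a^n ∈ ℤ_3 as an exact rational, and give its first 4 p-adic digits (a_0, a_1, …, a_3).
Σ a^n = 1/(1 − a) = 1/22;  first 4 digits = (1, 2, 1, 2)

v_3(a) = 1 ≥ 1, so the series converges in ℤ_3 to 1/(1 − a) = 1/(1 − (-21)) = 1/22. Expand this rational in ℤ_3: compute digits iteratively via d_i = x_i mod 3, x_{i+1} = (x_i − d_i)/3. The first 4 digits are (1, 2, 1, 2).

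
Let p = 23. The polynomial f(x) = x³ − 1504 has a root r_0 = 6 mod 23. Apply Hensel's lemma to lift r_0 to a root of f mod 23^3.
r_2 = 5641 (mod 12167)

Hensel: r_{i+1} = r_i − f(r_i)/f′(r_i) mod 23^{i+2}, where f′(x) = 3x². Iterate:
  r_0 = 6 (mod 23)
  r_1 = 351 (mod 529)
  r_2 = 5641 (mod 12167)
Final: r = 5641 with f(r) ≡ 0 mod 23^3.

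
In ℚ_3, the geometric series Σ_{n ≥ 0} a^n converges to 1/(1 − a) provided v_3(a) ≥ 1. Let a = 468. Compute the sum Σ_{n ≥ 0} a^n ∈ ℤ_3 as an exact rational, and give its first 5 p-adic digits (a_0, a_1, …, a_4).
Σ a^n = 1/(1 − a) = -1/467;  first 5 digits = (1, 0, 1, 2, 0)

v_3(a) = 2 ≥ 1, so the series converges in ℤ_3 to 1/(1 − a) = 1/(1 − 468) = -1/467. Expand this rational in ℤ_3: compute digits iteratively via d_i = x_i mod 3, x_{i+1} = (x_i − d_i)/3. The first 5 digits are (1, 0, 1, 2, 0).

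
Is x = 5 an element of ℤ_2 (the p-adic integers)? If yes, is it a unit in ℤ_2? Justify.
x ∈ ℤ_2^× (unit); v_2(x) = 0

ℤ_2 = {x ∈ ℚ_2 : v_2(x) ≥ 0} and ℤ_2^× = {x ∈ ℤ_2 : v_2(x) = 0}. Here v_2(5) = v_2(num) − v_2(den) = 0; compare against these criteria.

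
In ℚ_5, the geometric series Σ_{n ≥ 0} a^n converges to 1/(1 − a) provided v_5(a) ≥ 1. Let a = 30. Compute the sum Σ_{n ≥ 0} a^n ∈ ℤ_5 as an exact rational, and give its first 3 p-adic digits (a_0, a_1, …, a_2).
Σ a^n = 1/(1 − a) = -1/29;  first 3 digits = (1, 1, 2)

v_5(a) = 1 ≥ 1, so the series converges in ℤ_5 to 1/(1 − a) = 1/(1 − 30) = -1/29. Expand this rational in ℤ_5: compute digits iteratively via d_i = x_i mod 5, x_{i+1} = (x_i − d_i)/5. The first 3 digits are (1, 1, 2).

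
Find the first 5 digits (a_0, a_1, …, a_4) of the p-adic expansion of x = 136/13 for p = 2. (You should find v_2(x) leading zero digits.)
(a_0, …, a_4) = (0, 0, 0, 1, 0)

v_2(136/13) = 3, so a_0 = ... = a_2 = 0. Factor out: x = 2^3 · u with u = 17/13 a unit in ℤ_2. Expand u iteratively via a_{v+i} = u_i mod 2, u_{i+1} = (u_i − a_{v+i})/2:
  u_0 = 17/13;  a_3 = 1;  u_1 = (u_0 − 1)/2 = 2/13
  u_1 = 2/13;  a_4 = 0;  u_2 = (u_1 − 0)/2 = 1/13
Digits: (0, 0, 0, 1, 0).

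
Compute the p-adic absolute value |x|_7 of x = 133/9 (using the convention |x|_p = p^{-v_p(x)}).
|133/9|_7 = 1/7

Step 1 — compute v_7(x) by factoring powers of 7 out of the numerator and denominator: v_7(133/9) = 1. Step 2 — apply |x|_p = p^{-v_p(x)} = 7^{-1} = 1/7.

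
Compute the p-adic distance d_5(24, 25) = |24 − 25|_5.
d_5(24, 25) = 1

Step 1 — x − y = 24 − 25 = -1. Step 2 — v_5(-1) = 0 (factor: -1 = −(5^0 · 1); the sign does not affect v_p). Step 3 — |x − y|_5 = 5^{0} = 1.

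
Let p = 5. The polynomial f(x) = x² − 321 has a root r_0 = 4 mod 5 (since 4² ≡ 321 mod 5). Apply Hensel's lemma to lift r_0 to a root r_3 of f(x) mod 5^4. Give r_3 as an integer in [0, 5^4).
r_3 = 264 (mod 625)

Hensel's recurrence: r_{i+1} = r_i − f(r_i)·(f′(r_i))^{-1} mod 5^{i+2}, with f′(x) = 2x. Iterate:
  r_0 = 4 (mod 5)
  r_1 = 14 (mod 25)
  r_2 = 14 (mod 125)
  r_3 = 264 (mod 625)
Final: r_3 = 264, and one checks f(r_3) ≡ 0 mod 5^4.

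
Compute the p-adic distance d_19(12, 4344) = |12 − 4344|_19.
d_19(12, 4344) = 1/361

Step 1 — x − y = 12 − 4344 = -4332. Step 2 — v_19(-4332) = 2 (factor: -4332 = −(19^2 · 12); the sign does not affect v_p). Step 3 — |x − y|_19 = 19^{-2} = 1/361.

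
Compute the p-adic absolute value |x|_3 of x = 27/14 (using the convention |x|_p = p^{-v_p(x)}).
|27/14|_3 = 1/27

Step 1 — compute v_3(x) by factoring powers of 3 out of the numerator and denominator: v_3(27/14) = 3. Step 2 — apply |x|_p = p^{-v_p(x)} = 3^{-3} = 1/27.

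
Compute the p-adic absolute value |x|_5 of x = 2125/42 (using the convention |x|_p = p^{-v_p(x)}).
|2125/42|_5 = 1/125

Step 1 — compute v_5(x) by factoring powers of 5 out of the numerator and denominator: v_5(2125/42) = 3. Step 2 — apply |x|_p = p^{-v_p(x)} = 5^{-3} = 1/125.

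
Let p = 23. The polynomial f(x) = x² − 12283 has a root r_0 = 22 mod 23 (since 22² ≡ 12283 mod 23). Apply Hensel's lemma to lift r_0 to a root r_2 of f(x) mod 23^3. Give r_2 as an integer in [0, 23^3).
r_2 = 9199 (mod 12167)

Hensel's recurrence: r_{i+1} = r_i − f(r_i)·(f′(r_i))^{-1} mod 23^{i+2}, with f′(x) = 2x. Iterate:
  r_0 = 22 (mod 23)
  r_1 = 206 (mod 529)
  r_2 = 9199 (mod 12167)
Final: r_2 = 9199, and one checks f(r_2) ≡ 0 mod 23^3.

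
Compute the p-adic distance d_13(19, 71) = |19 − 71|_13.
d_13(19, 71) = 1/13

Step 1 — x − y = 19 − 71 = -52. Step 2 — v_13(-52) = 1 (factor: -52 = −(13^1 · 4); the sign does not affect v_p). Step 3 — |x − y|_13 = 13^{-1} = 1/13.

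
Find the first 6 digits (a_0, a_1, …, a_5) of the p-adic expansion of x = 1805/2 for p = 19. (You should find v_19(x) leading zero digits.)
(a_0, …, a_5) = (0, 0, 12, 9, 9, 9)

v_19(1805/2) = 2, so a_0 = ... = a_1 = 0. Factor out: x = 19^2 · u with u = 5/2 a unit in ℤ_19. Expand u iteratively via a_{v+i} = u_i mod 19, u_{i+1} = (u_i − a_{v+i})/19:
  u_0 = 5/2;  a_2 = 12;  u_1 = (u_0 − 12)/19 = -1/2
  u_1 = -1/2;  a_3 = 9;  u_2 = (u_1 − 9)/19 = -1/2
  u_2 = -1/2;  a_4 = 9;  u_3 = (u_2 − 9)/19 = -1/2
  u_3 = -1/2;  a_5 = 9;  u_4 = (u_3 − 9)/19 = -1/2
Digits: (0, 0, 12, 9, 9, 9).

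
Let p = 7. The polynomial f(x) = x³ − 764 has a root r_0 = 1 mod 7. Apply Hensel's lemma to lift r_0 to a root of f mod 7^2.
r_1 = 43 (mod 49)

Hensel: r_{i+1} = r_i − f(r_i)/f′(r_i) mod 7^{i+2}, where f′(x) = 3x². Iterate:
  r_0 = 1 (mod 7)
  r_1 = 43 (mod 49)
Final: r = 43 with f(r) ≡ 0 mod 7^2.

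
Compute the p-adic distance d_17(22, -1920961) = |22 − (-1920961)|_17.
d_17(22, -1920961) = 1/83521

Step 1 — x − y = 22 − (-1920961) = 1920983. Step 2 — v_17(1920983) = 4 (factor: 1920983 = (17^4 · 23); the sign does not affect v_p). Step 3 — |x − y|_17 = 17^{-4} = 1/83521.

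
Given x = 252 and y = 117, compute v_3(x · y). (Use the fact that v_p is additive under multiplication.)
v_3(29484) = 4

v_p(x) = 2 (factor: 252 = 3^2 · 28); v_p(y) = 2 (factor: 117 = 3^2 · 13). Additivity: v_p(xy) = v_p(x) + v_p(y) = 2 + 2 = 4. (Direct check: xy = 29484 = 3^4 · (364).)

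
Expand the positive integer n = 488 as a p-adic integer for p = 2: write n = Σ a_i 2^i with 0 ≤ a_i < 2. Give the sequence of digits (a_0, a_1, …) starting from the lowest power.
(a_0, a_1, …) = (0, 0, 0, 1, 0, 1, 1, 1, 1)

Repeated division by 2 gives the digits low-to-high: 488 = 1·2^3 + 1·2^5 + 1·2^6 + 1·2^7 + 1·2^8. Digit sequence: (0, 0, 0, 1, 0, 1, 1, 1, 1).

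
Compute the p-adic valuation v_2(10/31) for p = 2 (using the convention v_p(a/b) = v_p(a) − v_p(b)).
v_2(10/31) = 1

Factor powers of 2 from the numerator and denominator of the reduced fraction: 10 = 2^1 · 5 and 31 = 2^0 · 31. Apply v_p(a/b) = v_p(a) − v_p(b): v_2(10/31) = 1 − 0 = 1.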